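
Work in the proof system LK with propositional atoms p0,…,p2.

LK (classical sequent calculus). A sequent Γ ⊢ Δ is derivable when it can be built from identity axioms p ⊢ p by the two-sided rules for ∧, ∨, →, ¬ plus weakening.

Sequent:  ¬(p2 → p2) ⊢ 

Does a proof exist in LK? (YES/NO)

Proof tree:
[¬L] ¬(p2 → p2) ⊢ 
  [→R]  ⊢ (p2 → p2)
    [Ax] p2 ⊢ p2

Result: YES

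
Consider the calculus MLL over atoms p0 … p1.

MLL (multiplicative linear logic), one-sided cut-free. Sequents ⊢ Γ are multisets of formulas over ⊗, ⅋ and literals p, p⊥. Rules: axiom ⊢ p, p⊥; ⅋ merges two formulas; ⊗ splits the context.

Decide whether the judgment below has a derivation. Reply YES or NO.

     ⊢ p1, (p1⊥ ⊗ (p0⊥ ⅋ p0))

Proof tree:
[⊗]  ⊢ p1, (p1⊥ ⊗ (p0⊥ ⅋ p0))
  [Ax]  ⊢ p1, p1⊥
  [⅋]  ⊢ (p0⊥ ⅋ p0)
    [Ax]  ⊢ p0, p0⊥

Result: YES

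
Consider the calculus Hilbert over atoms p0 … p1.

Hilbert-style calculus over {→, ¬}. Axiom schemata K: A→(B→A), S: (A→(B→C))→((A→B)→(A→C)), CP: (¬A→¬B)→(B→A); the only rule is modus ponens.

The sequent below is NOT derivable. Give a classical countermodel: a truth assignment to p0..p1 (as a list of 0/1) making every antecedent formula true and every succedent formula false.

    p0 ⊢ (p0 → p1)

Truth-table refutation:
  v=00: Γ:[p0=F] Δ:[(p0 → p1)=T] refutes=False
  v=01: Γ:[p0=F] Δ:[(p0 → p1)=T] refutes=False
  v=10: Γ:[p0=T] Δ:[(p0 → p1)=F] refutes=True  ← countermodel

Result: [1, 0]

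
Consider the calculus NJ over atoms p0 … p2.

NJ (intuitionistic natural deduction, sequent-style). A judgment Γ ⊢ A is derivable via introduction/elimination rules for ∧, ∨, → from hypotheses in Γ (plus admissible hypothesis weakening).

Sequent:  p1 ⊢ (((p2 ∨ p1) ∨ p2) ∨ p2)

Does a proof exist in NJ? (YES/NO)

Derivation (root first):
[∨I₁] p1 ⊢ (((p2 ∨ p1) ∨ p2) ∨ p2)
  [∨I₁] p1 ⊢ ((p2 ∨ p1) ∨ p2)
    [∨I₂] p1 ⊢ (p2 ∨ p1)
      [Ax] p1 ⊢ p1

Result: YES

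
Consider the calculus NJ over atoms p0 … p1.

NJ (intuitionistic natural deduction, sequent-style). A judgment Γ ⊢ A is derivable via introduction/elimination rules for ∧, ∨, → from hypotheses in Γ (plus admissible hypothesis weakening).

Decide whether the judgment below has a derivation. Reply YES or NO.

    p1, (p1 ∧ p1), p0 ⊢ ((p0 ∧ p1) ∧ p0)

Derivation trace:
[∧I] p1, (p1 ∧ p1), p0 ⊢ ((p0 ∧ p1) ∧ p0)
  [Wk] p1, p0, p1 ⊢ (p0 ∧ p1)
    [∧I] p1, p0 ⊢ (p0 ∧ p1)
      [Ax] p0 ⊢ p0
      [Ax] p1 ⊢ p1
  [Wk] p0, (p1 ∧ p1) ⊢ p0
    [Ax] p0 ⊢ p0

Result: YES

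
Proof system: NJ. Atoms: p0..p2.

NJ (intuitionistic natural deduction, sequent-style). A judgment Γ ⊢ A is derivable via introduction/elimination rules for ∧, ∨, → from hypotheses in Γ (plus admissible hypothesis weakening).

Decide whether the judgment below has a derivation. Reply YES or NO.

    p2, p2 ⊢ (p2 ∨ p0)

Derivation trace:
[∨I₁] p2, p2 ⊢ (p2 ∨ p0)
  [Wk] p2, p2 ⊢ p2
    [Ax] p2 ⊢ p2

Result: YES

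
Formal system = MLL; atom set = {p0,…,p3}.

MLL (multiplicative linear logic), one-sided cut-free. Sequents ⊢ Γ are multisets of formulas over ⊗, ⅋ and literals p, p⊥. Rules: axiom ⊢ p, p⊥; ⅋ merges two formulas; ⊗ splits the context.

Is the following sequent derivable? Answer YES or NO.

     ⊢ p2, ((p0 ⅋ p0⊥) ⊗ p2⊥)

Derivation trace:
[⊗]  ⊢ p2, ((p0 ⅋ p0⊥) ⊗ p2⊥)
  [⅋]  ⊢ (p0 ⅋ p0⊥)
    [Ax]  ⊢ p0, p0⊥
  [Ax]  ⊢ p2, p2⊥

Result: YES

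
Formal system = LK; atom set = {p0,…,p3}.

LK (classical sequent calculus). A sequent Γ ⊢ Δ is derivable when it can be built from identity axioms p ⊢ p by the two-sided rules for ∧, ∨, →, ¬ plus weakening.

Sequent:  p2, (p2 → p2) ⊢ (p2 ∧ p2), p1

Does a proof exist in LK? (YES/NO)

Proof tree:
[WR] p2, (p2 → p2) ⊢ (p2 ∧ p2), p1
  [∧R] p2, (p2 → p2) ⊢ (p2 ∧ p2)
    [→L] p2, (p2 → p2) ⊢ p2
      [Ax] p2 ⊢ p2
      [Ax] p2 ⊢ p2
    [Ax] p2 ⊢ p2

Result: YES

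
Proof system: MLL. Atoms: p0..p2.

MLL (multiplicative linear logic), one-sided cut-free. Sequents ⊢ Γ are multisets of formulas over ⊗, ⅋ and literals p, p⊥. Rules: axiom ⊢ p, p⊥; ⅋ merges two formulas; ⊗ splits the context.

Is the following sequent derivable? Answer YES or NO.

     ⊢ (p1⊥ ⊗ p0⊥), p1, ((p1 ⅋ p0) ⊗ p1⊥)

Derivation (root first):
[⊗]  ⊢ (p1⊥ ⊗ p0⊥), p1, ((p1 ⅋ p0) ⊗ p1⊥)
  [⅋]  ⊢ (p1⊥ ⊗ p0⊥), (p1 ⅋ p0)
    [⊗]  ⊢ p1, p0, (p1⊥ ⊗ p0⊥)
      [Ax]  ⊢ p1, p1⊥
      [Ax]  ⊢ p0, p0⊥
  [Ax]  ⊢ p1, p1⊥

Result: YES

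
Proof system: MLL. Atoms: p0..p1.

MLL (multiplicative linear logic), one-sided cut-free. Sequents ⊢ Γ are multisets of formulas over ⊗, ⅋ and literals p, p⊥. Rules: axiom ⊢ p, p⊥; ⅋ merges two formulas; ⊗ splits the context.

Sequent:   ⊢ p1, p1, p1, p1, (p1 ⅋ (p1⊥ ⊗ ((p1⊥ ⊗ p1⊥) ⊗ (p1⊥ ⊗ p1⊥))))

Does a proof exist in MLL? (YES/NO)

Proof tree:
[⅋]  ⊢ p1, p1, p1, p1, (p1 ⅋ (p1⊥ ⊗ ((p1⊥ ⊗ p1⊥) ⊗ (p1⊥ ⊗ p1⊥))))
  [⊗]  ⊢ p1, p1, p1, p1, p1, (p1⊥ ⊗ ((p1⊥ ⊗ p1⊥) ⊗ (p1⊥ ⊗ p1⊥)))
    [Ax]  ⊢ p1, p1⊥
    [⊗]  ⊢ p1, p1, p1, p1, ((p1⊥ ⊗ p1⊥) ⊗ (p1⊥ ⊗ p1⊥))
      [⊗]  ⊢ p1, p1, (p1⊥ ⊗ p1⊥)
        [Ax]  ⊢ p1, p1⊥
        [Ax]  ⊢ p1, p1⊥
      [⊗]  ⊢ p1, p1, (p1⊥ ⊗ p1⊥)
        [Ax]  ⊢ p1, p1⊥
        [Ax]  ⊢ p1, p1⊥

Result: YES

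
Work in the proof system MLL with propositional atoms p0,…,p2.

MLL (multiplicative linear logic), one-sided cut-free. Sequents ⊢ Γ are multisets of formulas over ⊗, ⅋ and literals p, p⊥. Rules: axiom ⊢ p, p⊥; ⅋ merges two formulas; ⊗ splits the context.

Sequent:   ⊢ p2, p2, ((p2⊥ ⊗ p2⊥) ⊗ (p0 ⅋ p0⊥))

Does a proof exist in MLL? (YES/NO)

Derivation trace:
[⊗]  ⊢ p2, p2, ((p2⊥ ⊗ p2⊥) ⊗ (p0 ⅋ p0⊥))
  [⊗]  ⊢ p2, p2, (p2⊥ ⊗ p2⊥)
    [Ax]  ⊢ p2, p2⊥
    [Ax]  ⊢ p2, p2⊥
  [⅋]  ⊢ (p0 ⅋ p0⊥)
    [Ax]  ⊢ p0, p0⊥

Result: YES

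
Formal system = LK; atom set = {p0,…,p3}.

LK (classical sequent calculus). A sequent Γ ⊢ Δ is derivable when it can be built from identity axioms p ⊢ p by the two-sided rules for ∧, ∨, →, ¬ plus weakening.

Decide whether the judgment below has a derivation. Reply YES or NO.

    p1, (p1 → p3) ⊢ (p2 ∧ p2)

Enumerate valuations to refute Γ ⊢ Δ:
  v=0000: Γ:[p1=F, (p1 → p3)=T] Δ:[(p2 ∧ p2)=F] refutes=False
  v=0001: Γ:[p1=F, (p1 → p3)=T] Δ:[(p2 ∧ p2)=F] refutes=False
  v=0010: Γ:[p1=F, (p1 → p3)=T] Δ:[(p2 ∧ p2)=T] refutes=False
  v=0011: Γ:[p1=F, (p1 → p3)=T] Δ:[(p2 ∧ p2)=T] refutes=False
  v=0100: Γ:[p1=T, (p1 → p3)=F] Δ:[(p2 ∧ p2)=F] refutes=False
  v=0101: Γ:[p1=T, (p1 → p3)=T] Δ:[(p2 ∧ p2)=F] refutes=True  ← countermodel

Result: NO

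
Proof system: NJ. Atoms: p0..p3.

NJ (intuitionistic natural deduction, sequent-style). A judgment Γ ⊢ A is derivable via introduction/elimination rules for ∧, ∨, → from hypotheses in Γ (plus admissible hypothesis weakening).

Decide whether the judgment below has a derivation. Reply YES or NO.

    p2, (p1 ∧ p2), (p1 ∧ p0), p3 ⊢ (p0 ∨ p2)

Proof tree:
[Wk] p2, (p1 ∧ p2), (p1 ∧ p0), p3 ⊢ (p0 ∨ p2)
  [Wk] p2, (p1 ∧ p2), (p1 ∧ p0) ⊢ (p0 ∨ p2)
    [Wk] p2, (p1 ∧ p2) ⊢ (p0 ∨ p2)
      [∨I₂] p2 ⊢ (p0 ∨ p2)
        [Ax] p2 ⊢ p2

Result: YES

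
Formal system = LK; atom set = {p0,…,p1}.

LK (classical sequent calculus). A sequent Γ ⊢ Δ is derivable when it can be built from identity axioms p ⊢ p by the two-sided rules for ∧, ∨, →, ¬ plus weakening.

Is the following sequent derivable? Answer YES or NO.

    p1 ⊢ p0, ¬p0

Derivation trace:
[WL] p1 ⊢ p0, ¬p0
  [¬R]  ⊢ p0, ¬p0
    [Ax] p0 ⊢ p0

Result: YES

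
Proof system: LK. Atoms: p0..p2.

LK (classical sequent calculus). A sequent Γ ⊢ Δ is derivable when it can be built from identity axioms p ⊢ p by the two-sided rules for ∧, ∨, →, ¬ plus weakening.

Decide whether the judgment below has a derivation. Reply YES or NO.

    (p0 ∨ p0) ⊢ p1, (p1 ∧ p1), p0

Proof tree:
[∨L] (p0 ∨ p0) ⊢ p1, (p1 ∧ p1), p0
  [WR] p0 ⊢ p0, p1
    [Ax] p0 ⊢ p0
  [∧R] p0 ⊢ p0, (p1 ∧ p1)
    [WR] p0 ⊢ p0, p1
      [Ax] p0 ⊢ p0
    [WR] p0 ⊢ p0, p1
      [Ax] p0 ⊢ p0

Result: YES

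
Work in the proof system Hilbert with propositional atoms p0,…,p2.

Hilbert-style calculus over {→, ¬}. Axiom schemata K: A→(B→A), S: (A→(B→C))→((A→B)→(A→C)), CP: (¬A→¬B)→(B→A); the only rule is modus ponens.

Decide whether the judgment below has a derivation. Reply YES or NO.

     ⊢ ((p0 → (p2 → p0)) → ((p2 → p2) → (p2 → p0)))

Search for a countermodel by truth-table:
  v=000: Γ:[] Δ:[((p0 → (p2 → p0)) → ((p2 → p2) → (p2 → p0)))=T] refutes=False
  v=001: Γ:[] Δ:[((p0 → (p2 → p0)) → ((p2 → p2) → (p2 → p0)))=F] refutes=True  ← countermodel

Result: NO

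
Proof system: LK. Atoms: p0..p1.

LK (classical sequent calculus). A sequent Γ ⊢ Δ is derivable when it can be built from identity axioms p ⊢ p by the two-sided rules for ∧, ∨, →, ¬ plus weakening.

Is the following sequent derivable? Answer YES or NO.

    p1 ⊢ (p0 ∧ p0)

Enumerate valuations to refute Γ ⊢ Δ:
  v=00: Γ:[p1=F] Δ:[(p0 ∧ p0)=F] refutes=False
  v=01: Γ:[p1=T] Δ:[(p0 ∧ p0)=F] refutes=True  ← countermodel

Result: NO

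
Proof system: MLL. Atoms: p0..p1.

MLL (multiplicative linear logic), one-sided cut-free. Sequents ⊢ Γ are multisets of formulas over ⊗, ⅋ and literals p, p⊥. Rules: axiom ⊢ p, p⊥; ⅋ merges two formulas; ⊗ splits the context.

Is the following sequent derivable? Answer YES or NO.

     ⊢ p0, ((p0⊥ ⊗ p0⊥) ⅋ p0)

Derivation trace:
[⅋]  ⊢ p0, ((p0⊥ ⊗ p0⊥) ⅋ p0)
  [⊗]  ⊢ p0, p0, (p0⊥ ⊗ p0⊥)
    [Ax]  ⊢ p0, p0⊥
    [Ax]  ⊢ p0, p0⊥

Result: YES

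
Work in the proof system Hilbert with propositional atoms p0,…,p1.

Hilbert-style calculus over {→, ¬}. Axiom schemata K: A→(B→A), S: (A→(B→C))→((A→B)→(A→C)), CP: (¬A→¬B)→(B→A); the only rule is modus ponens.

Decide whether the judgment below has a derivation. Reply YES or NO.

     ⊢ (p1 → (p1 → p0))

Enumerate valuations to refute Γ ⊢ Δ:
  v=00: Γ:[] Δ:[(p1 → (p1 → p0))=T] refutes=False
  v=01: Γ:[] Δ:[(p1 → (p1 → p0))=F] refutes=True  ← countermodel

Result: NO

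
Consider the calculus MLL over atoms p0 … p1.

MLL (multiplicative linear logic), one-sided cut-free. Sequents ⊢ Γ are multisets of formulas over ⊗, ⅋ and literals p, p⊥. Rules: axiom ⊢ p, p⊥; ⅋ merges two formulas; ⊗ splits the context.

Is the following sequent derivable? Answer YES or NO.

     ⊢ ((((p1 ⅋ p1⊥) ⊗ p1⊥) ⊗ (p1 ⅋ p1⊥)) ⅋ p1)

Derivation trace:
[⅋]  ⊢ ((((p1 ⅋ p1⊥) ⊗ p1⊥) ⊗ (p1 ⅋ p1⊥)) ⅋ p1)
  [⊗]  ⊢ p1, (((p1 ⅋ p1⊥) ⊗ p1⊥) ⊗ (p1 ⅋ p1⊥))
    [⊗]  ⊢ p1, ((p1 ⅋ p1⊥) ⊗ p1⊥)
      [⅋]  ⊢ (p1 ⅋ p1⊥)
        [Ax]  ⊢ p1, p1⊥
      [Ax]  ⊢ p1, p1⊥
    [⅋]  ⊢ (p1 ⅋ p1⊥)
      [Ax]  ⊢ p1, p1⊥

Result: YES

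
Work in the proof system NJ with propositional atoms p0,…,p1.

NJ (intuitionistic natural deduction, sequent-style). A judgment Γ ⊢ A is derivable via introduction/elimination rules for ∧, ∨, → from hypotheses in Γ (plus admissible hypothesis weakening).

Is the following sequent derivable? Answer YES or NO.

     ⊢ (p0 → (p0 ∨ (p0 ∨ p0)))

Derivation (root first):
[→I]  ⊢ (p0 → (p0 ∨ (p0 ∨ p0)))
  [∨I₂] p0 ⊢ (p0 ∨ (p0 ∨ p0))
    [∨I₁] p0 ⊢ (p0 ∨ p0)
      [Ax] p0 ⊢ p0

Result: YES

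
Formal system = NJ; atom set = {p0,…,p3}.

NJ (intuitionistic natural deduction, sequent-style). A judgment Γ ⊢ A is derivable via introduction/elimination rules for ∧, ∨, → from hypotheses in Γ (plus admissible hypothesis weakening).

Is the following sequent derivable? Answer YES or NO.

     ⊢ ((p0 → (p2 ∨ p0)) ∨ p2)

Derivation trace:
[∨I₁]  ⊢ ((p0 → (p2 ∨ p0)) ∨ p2)
  [→I]  ⊢ (p0 → (p2 ∨ p0))
    [∨I₂] p0 ⊢ (p2 ∨ p0)
      [Ax] p0 ⊢ p0

Result: YES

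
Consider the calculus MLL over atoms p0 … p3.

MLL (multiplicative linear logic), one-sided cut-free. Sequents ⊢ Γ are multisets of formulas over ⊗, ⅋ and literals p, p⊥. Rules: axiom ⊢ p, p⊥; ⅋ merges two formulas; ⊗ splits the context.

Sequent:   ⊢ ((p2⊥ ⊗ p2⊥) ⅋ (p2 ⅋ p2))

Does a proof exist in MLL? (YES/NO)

Proof tree:
[⅋]  ⊢ ((p2⊥ ⊗ p2⊥) ⅋ (p2 ⅋ p2))
  [⅋]  ⊢ (p2⊥ ⊗ p2⊥), (p2 ⅋ p2)
    [⊗]  ⊢ p2, p2, (p2⊥ ⊗ p2⊥)
      [Ax]  ⊢ p2, p2⊥
      [Ax]  ⊢ p2, p2⊥

Result: YES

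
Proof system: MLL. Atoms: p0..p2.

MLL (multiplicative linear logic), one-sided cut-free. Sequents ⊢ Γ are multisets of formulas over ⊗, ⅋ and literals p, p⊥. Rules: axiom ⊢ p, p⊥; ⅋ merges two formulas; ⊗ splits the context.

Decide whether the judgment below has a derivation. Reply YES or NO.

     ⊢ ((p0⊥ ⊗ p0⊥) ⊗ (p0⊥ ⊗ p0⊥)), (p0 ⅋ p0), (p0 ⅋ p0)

Derivation (root first):
[⅋]  ⊢ ((p0⊥ ⊗ p0⊥) ⊗ (p0⊥ ⊗ p0⊥)), (p0 ⅋ p0), (p0 ⅋ p0)
  [⅋]  ⊢ p0, p0, ((p0⊥ ⊗ p0⊥) ⊗ (p0⊥ ⊗ p0⊥)), (p0 ⅋ p0)
    [⊗]  ⊢ p0, p0, p0, p0, ((p0⊥ ⊗ p0⊥) ⊗ (p0⊥ ⊗ p0⊥))
      [⊗]  ⊢ p0, p0, (p0⊥ ⊗ p0⊥)
        [Ax]  ⊢ p0, p0⊥
        [Ax]  ⊢ p0, p0⊥
      [⊗]  ⊢ p0, p0, (p0⊥ ⊗ p0⊥)
        [Ax]  ⊢ p0, p0⊥
        [Ax]  ⊢ p0, p0⊥

Result: YES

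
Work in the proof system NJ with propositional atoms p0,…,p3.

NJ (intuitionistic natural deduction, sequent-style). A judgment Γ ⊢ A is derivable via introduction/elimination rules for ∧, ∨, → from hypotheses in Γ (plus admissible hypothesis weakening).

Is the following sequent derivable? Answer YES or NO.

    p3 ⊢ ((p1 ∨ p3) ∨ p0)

Proof tree:
[∨I₁] p3 ⊢ ((p1 ∨ p3) ∨ p0)
  [∨I₂] p3 ⊢ (p1 ∨ p3)
    [Ax] p3 ⊢ p3

Result: YES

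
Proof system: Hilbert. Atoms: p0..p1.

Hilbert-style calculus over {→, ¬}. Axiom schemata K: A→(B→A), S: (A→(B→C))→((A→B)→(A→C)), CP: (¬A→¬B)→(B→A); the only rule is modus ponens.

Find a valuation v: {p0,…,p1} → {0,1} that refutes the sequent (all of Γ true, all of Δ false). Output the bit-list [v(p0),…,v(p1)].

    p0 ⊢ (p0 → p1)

Truth-table refutation:
  v=00: Γ:[p0=F] Δ:[(p0 → p1)=T] refutes=False
  v=01: Γ:[p0=F] Δ:[(p0 → p1)=T] refutes=False
  v=10: Γ:[p0=T] Δ:[(p0 → p1)=F] refutes=True  ← countermodel

Result: [1, 0]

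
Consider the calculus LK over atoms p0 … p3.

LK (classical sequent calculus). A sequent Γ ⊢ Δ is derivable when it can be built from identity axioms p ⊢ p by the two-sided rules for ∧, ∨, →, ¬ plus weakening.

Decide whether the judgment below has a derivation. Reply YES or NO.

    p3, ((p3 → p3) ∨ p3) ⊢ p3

Proof tree:
[∨L] p3, ((p3 → p3) ∨ p3) ⊢ p3
  [→L] p3, (p3 → p3) ⊢ p3
    [Ax] p3 ⊢ p3
    [Ax] p3 ⊢ p3
  [Ax] p3 ⊢ p3

Result: YES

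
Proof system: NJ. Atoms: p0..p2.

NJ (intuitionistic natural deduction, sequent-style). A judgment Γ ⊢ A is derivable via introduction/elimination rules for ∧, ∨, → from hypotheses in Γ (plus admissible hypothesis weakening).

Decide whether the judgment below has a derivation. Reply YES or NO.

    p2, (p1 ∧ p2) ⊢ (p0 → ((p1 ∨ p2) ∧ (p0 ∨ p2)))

Proof tree:
[→I] p2, (p1 ∧ p2) ⊢ (p0 → ((p1 ∨ p2) ∧ (p0 ∨ p2)))
  [∧I] p0, p2, (p1 ∧ p2) ⊢ ((p1 ∨ p2) ∧ (p0 ∨ p2))
    [∨I₂] p2, (p1 ∧ p2) ⊢ (p1 ∨ p2)
      [Wk] p2, (p1 ∧ p2) ⊢ p2
        [Ax] p2 ⊢ p2
    [∨I₁] p0 ⊢ (p0 ∨ p2)
      [Ax] p0 ⊢ p0

Result: YES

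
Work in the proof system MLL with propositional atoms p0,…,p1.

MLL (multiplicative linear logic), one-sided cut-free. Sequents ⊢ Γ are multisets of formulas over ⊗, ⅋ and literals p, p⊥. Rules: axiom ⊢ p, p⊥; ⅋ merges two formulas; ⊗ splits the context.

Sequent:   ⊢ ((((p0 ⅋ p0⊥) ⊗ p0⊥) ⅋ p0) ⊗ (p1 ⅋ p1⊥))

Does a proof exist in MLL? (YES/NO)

Proof tree:
[⊗]  ⊢ ((((p0 ⅋ p0⊥) ⊗ p0⊥) ⅋ p0) ⊗ (p1 ⅋ p1⊥))
  [⅋]  ⊢ (((p0 ⅋ p0⊥) ⊗ p0⊥) ⅋ p0)
    [⊗]  ⊢ p0, ((p0 ⅋ p0⊥) ⊗ p0⊥)
      [⅋]  ⊢ (p0 ⅋ p0⊥)
        [Ax]  ⊢ p0, p0⊥
      [Ax]  ⊢ p0, p0⊥
  [⅋]  ⊢ (p1 ⅋ p1⊥)
    [Ax]  ⊢ p1, p1⊥

Result: YES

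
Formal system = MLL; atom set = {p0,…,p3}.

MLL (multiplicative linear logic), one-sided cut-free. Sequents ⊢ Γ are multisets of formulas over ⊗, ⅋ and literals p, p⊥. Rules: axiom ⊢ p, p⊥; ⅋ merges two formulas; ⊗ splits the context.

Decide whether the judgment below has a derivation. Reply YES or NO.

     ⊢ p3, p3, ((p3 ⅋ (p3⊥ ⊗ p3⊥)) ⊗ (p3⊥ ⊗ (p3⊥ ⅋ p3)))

Proof tree:
[⊗]  ⊢ p3, p3, ((p3 ⅋ (p3⊥ ⊗ p3⊥)) ⊗ (p3⊥ ⊗ (p3⊥ ⅋ p3)))
  [⅋]  ⊢ p3, (p3 ⅋ (p3⊥ ⊗ p3⊥))
    [⊗]  ⊢ p3, p3, (p3⊥ ⊗ p3⊥)
      [Ax]  ⊢ p3, p3⊥
      [Ax]  ⊢ p3, p3⊥
  [⊗]  ⊢ p3, (p3⊥ ⊗ (p3⊥ ⅋ p3))
    [Ax]  ⊢ p3, p3⊥
    [⅋]  ⊢ (p3⊥ ⅋ p3)
      [Ax]  ⊢ p3, p3⊥

Result: YES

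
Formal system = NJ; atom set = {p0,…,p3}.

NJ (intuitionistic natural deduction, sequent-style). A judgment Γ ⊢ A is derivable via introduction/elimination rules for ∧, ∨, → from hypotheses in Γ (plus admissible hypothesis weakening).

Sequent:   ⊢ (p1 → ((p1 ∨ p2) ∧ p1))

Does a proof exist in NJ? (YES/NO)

Derivation (root first):
[→I]  ⊢ (p1 → ((p1 ∨ p2) ∧ p1))
  [∧I] p1 ⊢ ((p1 ∨ p2) ∧ p1)
    [∨I₁] p1 ⊢ (p1 ∨ p2)
      [Ax] p1 ⊢ p1
    [Ax] p1 ⊢ p1

Result: YES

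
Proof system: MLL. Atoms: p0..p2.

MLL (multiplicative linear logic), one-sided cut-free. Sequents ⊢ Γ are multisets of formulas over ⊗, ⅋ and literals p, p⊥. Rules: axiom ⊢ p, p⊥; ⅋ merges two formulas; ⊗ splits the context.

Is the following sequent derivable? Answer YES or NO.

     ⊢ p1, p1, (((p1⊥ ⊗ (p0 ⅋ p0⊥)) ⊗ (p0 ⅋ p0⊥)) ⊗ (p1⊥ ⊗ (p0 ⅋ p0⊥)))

Derivation trace:
[⊗]  ⊢ p1, p1, (((p1⊥ ⊗ (p0 ⅋ p0⊥)) ⊗ (p0 ⅋ p0⊥)) ⊗ (p1⊥ ⊗ (p0 ⅋ p0⊥)))
  [⊗]  ⊢ p1, ((p1⊥ ⊗ (p0 ⅋ p0⊥)) ⊗ (p0 ⅋ p0⊥))
    [⊗]  ⊢ p1, (p1⊥ ⊗ (p0 ⅋ p0⊥))
      [Ax]  ⊢ p1, p1⊥
      [⅋]  ⊢ (p0 ⅋ p0⊥)
        [Ax]  ⊢ p0, p0⊥
    [⅋]  ⊢ (p0 ⅋ p0⊥)
      [Ax]  ⊢ p0, p0⊥
  [⊗]  ⊢ p1, (p1⊥ ⊗ (p0 ⅋ p0⊥))
    [Ax]  ⊢ p1, p1⊥
    [⅋]  ⊢ (p0 ⅋ p0⊥)
      [Ax]  ⊢ p0, p0⊥

Result: YES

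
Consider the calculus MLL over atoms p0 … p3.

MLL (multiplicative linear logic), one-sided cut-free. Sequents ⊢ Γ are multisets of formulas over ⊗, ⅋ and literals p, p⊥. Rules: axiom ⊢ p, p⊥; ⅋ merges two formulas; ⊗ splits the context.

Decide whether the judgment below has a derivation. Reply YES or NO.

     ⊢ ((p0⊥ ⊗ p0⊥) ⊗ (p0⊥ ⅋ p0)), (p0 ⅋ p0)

Derivation (root first):
[⅋]  ⊢ ((p0⊥ ⊗ p0⊥) ⊗ (p0⊥ ⅋ p0)), (p0 ⅋ p0)
  [⊗]  ⊢ p0, p0, ((p0⊥ ⊗ p0⊥) ⊗ (p0⊥ ⅋ p0))
    [⊗]  ⊢ p0, p0, (p0⊥ ⊗ p0⊥)
      [Ax]  ⊢ p0, p0⊥
      [Ax]  ⊢ p0, p0⊥
    [⅋]  ⊢ (p0⊥ ⅋ p0)
      [Ax]  ⊢ p0, p0⊥

Result: YES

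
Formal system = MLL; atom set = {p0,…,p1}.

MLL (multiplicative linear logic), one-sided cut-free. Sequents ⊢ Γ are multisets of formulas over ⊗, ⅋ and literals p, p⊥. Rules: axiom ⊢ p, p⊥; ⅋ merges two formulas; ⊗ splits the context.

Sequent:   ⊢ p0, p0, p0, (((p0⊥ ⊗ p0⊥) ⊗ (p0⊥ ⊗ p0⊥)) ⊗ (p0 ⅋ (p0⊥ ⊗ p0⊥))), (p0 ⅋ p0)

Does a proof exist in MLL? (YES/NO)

Derivation (root first):
[⅋]  ⊢ p0, p0, p0, (((p0⊥ ⊗ p0⊥) ⊗ (p0⊥ ⊗ p0⊥)) ⊗ (p0 ⅋ (p0⊥ ⊗ p0⊥))), (p0 ⅋ p0)
  [⊗]  ⊢ p0, p0, p0, p0, p0, (((p0⊥ ⊗ p0⊥) ⊗ (p0⊥ ⊗ p0⊥)) ⊗ (p0 ⅋ (p0⊥ ⊗ p0⊥)))
    [⊗]  ⊢ p0, p0, p0, p0, ((p0⊥ ⊗ p0⊥) ⊗ (p0⊥ ⊗ p0⊥))
      [⊗]  ⊢ p0, p0, (p0⊥ ⊗ p0⊥)
        [Ax]  ⊢ p0, p0⊥
        [Ax]  ⊢ p0, p0⊥
      [⊗]  ⊢ p0, p0, (p0⊥ ⊗ p0⊥)
        [Ax]  ⊢ p0, p0⊥
        [Ax]  ⊢ p0, p0⊥
    [⅋]  ⊢ p0, (p0 ⅋ (p0⊥ ⊗ p0⊥))
      [⊗]  ⊢ p0, p0, (p0⊥ ⊗ p0⊥)
        [Ax]  ⊢ p0, p0⊥
        [Ax]  ⊢ p0, p0⊥

Result: YES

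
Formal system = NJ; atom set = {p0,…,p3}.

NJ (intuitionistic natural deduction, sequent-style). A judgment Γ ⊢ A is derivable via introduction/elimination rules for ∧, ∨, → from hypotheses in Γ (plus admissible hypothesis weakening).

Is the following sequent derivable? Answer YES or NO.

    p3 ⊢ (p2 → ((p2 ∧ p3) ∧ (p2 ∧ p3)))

Derivation trace:
[→I] p3 ⊢ (p2 → ((p2 ∧ p3) ∧ (p2 ∧ p3)))
  [∧I] p2, p3 ⊢ ((p2 ∧ p3) ∧ (p2 ∧ p3))
    [∧I] p2, p3 ⊢ (p2 ∧ p3)
      [Ax] p2 ⊢ p2
      [Ax] p3 ⊢ p3
    [∧I] p2, p3 ⊢ (p2 ∧ p3)
      [Ax] p2 ⊢ p2
      [Ax] p3 ⊢ p3

Result: YES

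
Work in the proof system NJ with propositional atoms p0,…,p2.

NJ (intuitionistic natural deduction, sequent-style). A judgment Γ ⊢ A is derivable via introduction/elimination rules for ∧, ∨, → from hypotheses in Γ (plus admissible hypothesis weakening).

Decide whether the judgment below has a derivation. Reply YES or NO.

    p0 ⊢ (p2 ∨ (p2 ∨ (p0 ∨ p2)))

Proof tree:
[∨I₂] p0 ⊢ (p2 ∨ (p2 ∨ (p0 ∨ p2)))
  [∨I₂] p0 ⊢ (p2 ∨ (p0 ∨ p2))
    [∨I₁] p0 ⊢ (p0 ∨ p2)
      [Ax] p0 ⊢ p0

Result: YES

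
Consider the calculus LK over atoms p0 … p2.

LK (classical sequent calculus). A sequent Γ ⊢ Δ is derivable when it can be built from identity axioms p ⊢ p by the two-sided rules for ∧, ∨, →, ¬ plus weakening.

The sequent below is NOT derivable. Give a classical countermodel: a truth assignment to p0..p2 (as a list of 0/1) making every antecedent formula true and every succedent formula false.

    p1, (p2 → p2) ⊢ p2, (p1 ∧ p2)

Truth-table refutation:
  v=000: Γ:[p1=F, (p2 → p2)=T] Δ:[p2=F, (p1 ∧ p2)=F] refutes=False
  v=001: Γ:[p1=F, (p2 → p2)=T] Δ:[p2=T, (p1 ∧ p2)=F] refutes=False
  v=010: Γ:[p1=T, (p2 → p2)=T] Δ:[p2=F, (p1 ∧ p2)=F] refutes=True  ← countermodel

Result: [0, 1, 0]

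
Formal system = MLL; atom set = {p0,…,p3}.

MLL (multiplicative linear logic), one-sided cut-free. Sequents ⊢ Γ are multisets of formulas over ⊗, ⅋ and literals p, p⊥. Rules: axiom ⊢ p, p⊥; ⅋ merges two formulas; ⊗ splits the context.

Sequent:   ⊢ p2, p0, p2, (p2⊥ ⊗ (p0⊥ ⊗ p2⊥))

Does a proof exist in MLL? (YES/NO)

Derivation trace:
[⊗]  ⊢ p2, p0, p2, (p2⊥ ⊗ (p0⊥ ⊗ p2⊥))
  [Ax]  ⊢ p2, p2⊥
  [⊗]  ⊢ p0, p2, (p0⊥ ⊗ p2⊥)
    [Ax]  ⊢ p0, p0⊥
    [Ax]  ⊢ p2, p2⊥

Result: YES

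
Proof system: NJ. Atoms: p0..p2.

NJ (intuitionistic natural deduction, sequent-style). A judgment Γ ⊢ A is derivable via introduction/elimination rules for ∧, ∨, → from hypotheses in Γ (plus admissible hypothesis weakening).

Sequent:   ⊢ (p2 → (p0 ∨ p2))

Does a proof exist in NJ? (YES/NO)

Derivation (root first):
[→I]  ⊢ (p2 → (p0 ∨ p2))
  [∨I₂] p2 ⊢ (p0 ∨ p2)
    [Ax] p2 ⊢ p2

Result: YES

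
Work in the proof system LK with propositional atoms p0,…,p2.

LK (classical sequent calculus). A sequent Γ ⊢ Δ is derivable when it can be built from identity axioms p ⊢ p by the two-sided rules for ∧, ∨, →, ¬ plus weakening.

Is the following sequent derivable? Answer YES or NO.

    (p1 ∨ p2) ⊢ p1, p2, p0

Proof tree:
[∨L] (p1 ∨ p2) ⊢ p1, p2, p0
  [Ax] p1 ⊢ p1
  [WR] p2 ⊢ p2, p0, p2, p2
    [WR] p2 ⊢ p2, p0, p2
      [WR] p2 ⊢ p2, p0
        [Ax] p2 ⊢ p2

Result: YES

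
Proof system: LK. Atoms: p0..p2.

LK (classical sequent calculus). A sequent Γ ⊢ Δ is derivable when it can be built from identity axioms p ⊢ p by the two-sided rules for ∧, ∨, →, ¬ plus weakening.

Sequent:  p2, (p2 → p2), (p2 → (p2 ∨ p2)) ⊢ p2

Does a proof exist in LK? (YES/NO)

Derivation (root first):
[→L] p2, (p2 → p2), (p2 → (p2 ∨ p2)) ⊢ p2
  [→L] p2, (p2 → p2) ⊢ p2
    [Ax] p2 ⊢ p2
    [Ax] p2 ⊢ p2
  [∨L] (p2 ∨ p2) ⊢ p2
    [Ax] p2 ⊢ p2
    [Ax] p2 ⊢ p2

Result: YES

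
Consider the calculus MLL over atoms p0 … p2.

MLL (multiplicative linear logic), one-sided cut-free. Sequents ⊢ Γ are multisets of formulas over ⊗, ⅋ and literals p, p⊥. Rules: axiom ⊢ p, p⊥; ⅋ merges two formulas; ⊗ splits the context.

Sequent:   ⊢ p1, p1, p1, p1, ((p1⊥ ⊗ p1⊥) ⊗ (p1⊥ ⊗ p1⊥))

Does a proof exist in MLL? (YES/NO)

Derivation (root first):
[⊗]  ⊢ p1, p1, p1, p1, ((p1⊥ ⊗ p1⊥) ⊗ (p1⊥ ⊗ p1⊥))
  [⊗]  ⊢ p1, p1, (p1⊥ ⊗ p1⊥)
    [Ax]  ⊢ p1, p1⊥
    [Ax]  ⊢ p1, p1⊥
  [⊗]  ⊢ p1, p1, (p1⊥ ⊗ p1⊥)
    [Ax]  ⊢ p1, p1⊥
    [Ax]  ⊢ p1, p1⊥

Result: YES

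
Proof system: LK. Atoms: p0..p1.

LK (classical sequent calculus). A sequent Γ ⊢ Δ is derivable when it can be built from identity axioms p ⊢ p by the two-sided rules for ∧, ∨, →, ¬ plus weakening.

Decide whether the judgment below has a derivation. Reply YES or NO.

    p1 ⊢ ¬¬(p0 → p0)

Derivation (root first):
[¬R] p1 ⊢ ¬¬(p0 → p0)
  [WL] ¬(p0 → p0), p1 ⊢ 
    [¬L] ¬(p0 → p0) ⊢ 
      [→R]  ⊢ (p0 → p0)
        [Ax] p0 ⊢ p0

Result: YES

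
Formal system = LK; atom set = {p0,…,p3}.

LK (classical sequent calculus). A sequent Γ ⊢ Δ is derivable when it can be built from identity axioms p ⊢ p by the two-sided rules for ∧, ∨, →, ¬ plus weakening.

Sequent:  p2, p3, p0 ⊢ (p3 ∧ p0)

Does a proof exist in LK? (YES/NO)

Proof tree:
[∧R] p2, p3, p0 ⊢ (p3 ∧ p0)
  [Ax] p3 ⊢ p3
  [WL] p0, p2 ⊢ p0
    [Ax] p0 ⊢ p0

Result: YES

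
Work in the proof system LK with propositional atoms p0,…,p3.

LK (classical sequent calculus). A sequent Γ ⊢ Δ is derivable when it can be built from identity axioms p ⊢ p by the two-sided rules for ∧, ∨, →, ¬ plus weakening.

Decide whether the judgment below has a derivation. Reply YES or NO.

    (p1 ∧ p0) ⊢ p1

Derivation trace:
[∧L] (p1 ∧ p0) ⊢ p1
  [WL] p1, p0 ⊢ p1
    [Ax] p1 ⊢ p1

Result: YES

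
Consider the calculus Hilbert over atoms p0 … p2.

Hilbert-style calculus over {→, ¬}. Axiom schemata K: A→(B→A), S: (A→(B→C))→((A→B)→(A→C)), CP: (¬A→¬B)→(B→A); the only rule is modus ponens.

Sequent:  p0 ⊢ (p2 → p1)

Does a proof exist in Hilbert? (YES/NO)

Enumerate valuations to refute Γ ⊢ Δ:
  v=000: Γ:[p0=F] Δ:[(p2 → p1)=T] refutes=False
  v=001: Γ:[p0=F] Δ:[(p2 → p1)=F] refutes=False
  v=010: Γ:[p0=F] Δ:[(p2 → p1)=T] refutes=False
  v=011: Γ:[p0=F] Δ:[(p2 → p1)=T] refutes=False
  v=100: Γ:[p0=T] Δ:[(p2 → p1)=T] refutes=False
  v=101: Γ:[p0=T] Δ:[(p2 → p1)=F] refutes=True  ← countermodel

Result: NO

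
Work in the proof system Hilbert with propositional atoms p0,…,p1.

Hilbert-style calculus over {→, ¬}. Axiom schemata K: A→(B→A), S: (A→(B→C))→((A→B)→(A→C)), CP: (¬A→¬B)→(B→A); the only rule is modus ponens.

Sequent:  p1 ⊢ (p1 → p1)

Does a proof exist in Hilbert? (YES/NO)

Proof tree:
[MP] p1 ⊢ (p1 → p1)
  [K]  ⊢ (p1 → (p1 → p1))
  [MP] p1 ⊢ p1
    [MP] p1 ⊢ (p1 → p1)
      [K]  ⊢ (p1 → (p1 → p1))
      [Hyp] p1 ⊢ p1
    [MP] p1 ⊢ p1
      [MP] p1 ⊢ (p1 → p1)
        [K]  ⊢ (p1 → (p1 → p1))
        [Hyp] p1 ⊢ p1
      [Hyp] p1 ⊢ p1

Result: YES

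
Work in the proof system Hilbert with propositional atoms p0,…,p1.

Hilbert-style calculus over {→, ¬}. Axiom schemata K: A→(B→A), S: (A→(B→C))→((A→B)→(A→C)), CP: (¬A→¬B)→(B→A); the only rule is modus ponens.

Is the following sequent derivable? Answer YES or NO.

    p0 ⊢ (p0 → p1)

Enumerate valuations to refute Γ ⊢ Δ:
  v=00: Γ:[p0=F] Δ:[(p0 → p1)=T] refutes=False
  v=01: Γ:[p0=F] Δ:[(p0 → p1)=T] refutes=False
  v=10: Γ:[p0=T] Δ:[(p0 → p1)=F] refutes=True  ← countermodel

Result: NO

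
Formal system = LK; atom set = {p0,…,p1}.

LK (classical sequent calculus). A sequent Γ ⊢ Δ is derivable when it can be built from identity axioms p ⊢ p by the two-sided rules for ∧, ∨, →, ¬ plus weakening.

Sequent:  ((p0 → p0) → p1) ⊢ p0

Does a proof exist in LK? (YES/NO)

Search for a countermodel by truth-table:
  v=00: Γ:[((p0 → p0) → p1)=F] Δ:[p0=F] refutes=False
  v=01: Γ:[((p0 → p0) → p1)=T] Δ:[p0=F] refutes=True  ← countermodel

Result: NO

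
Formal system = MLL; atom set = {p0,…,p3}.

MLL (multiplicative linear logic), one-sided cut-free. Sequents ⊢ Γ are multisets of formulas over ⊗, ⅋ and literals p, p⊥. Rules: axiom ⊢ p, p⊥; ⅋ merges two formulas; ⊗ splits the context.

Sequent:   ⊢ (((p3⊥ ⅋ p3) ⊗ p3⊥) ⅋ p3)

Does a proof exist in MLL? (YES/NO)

Derivation (root first):
[⅋]  ⊢ (((p3⊥ ⅋ p3) ⊗ p3⊥) ⅋ p3)
  [⊗]  ⊢ p3, ((p3⊥ ⅋ p3) ⊗ p3⊥)
    [⅋]  ⊢ (p3⊥ ⅋ p3)
      [Ax]  ⊢ p3, p3⊥
    [Ax]  ⊢ p3, p3⊥

Result: YES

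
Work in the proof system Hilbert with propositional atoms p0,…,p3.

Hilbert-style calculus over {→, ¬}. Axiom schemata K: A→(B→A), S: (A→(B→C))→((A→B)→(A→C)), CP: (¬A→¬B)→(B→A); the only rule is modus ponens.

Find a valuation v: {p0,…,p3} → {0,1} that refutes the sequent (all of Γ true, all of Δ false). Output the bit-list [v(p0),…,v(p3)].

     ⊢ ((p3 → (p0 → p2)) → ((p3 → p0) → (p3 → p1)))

Truth-table refutation:
  v=0000: Γ:[] Δ:[((p3 → (p0 → p2)) → ((p3 → p0) → (p3 → p1)))=T] refutes=False
  v=0001: Γ:[] Δ:[((p3 → (p0 → p2)) → ((p3 → p0) → (p3 → p1)))=T] refutes=False
  v=0010: Γ:[] Δ:[((p3 → (p0 → p2)) → ((p3 → p0) → (p3 → p1)))=T] refutes=False
  v=0011: Γ:[] Δ:[((p3 → (p0 → p2)) → ((p3 → p0) → (p3 → p1)))=T] refutes=False
  v=0100: Γ:[] Δ:[((p3 → (p0 → p2)) → ((p3 → p0) → (p3 → p1)))=T] refutes=False
  v=0101: Γ:[] Δ:[((p3 → (p0 → p2)) → ((p3 → p0) → (p3 → p1)))=T] refutes=False
  v=0110: Γ:[] Δ:[((p3 → (p0 → p2)) → ((p3 → p0) → (p3 → p1)))=T] refutes=False
  v=0111: Γ:[] Δ:[((p3 → (p0 → p2)) → ((p3 → p0) → (p3 → p1)))=T] refutes=False
  v=1000: Γ:[] Δ:[((p3 → (p0 → p2)) → ((p3 → p0) → (p3 → p1)))=T] refutes=False
  v=1001: Γ:[] Δ:[((p3 → (p0 → p2)) → ((p3 → p0) → (p3 → p1)))=T] refutes=False
  v=1010: Γ:[] Δ:[((p3 → (p0 → p2)) → ((p3 → p0) → (p3 → p1)))=T] refutes=False
  v=1011: Γ:[] Δ:[((p3 → (p0 → p2)) → ((p3 → p0) → (p3 → p1)))=F] refutes=True  ← countermodel

Result: [1, 0, 1, 1]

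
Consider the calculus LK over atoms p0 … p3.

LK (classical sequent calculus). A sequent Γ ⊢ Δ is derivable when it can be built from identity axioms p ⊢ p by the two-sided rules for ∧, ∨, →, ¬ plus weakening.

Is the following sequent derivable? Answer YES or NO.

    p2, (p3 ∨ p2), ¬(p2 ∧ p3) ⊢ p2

Proof tree:
[¬L] p2, (p3 ∨ p2), ¬(p2 ∧ p3) ⊢ p2
  [∧R] p2, (p3 ∨ p2) ⊢ p2, (p2 ∧ p3)
    [Ax] p2 ⊢ p2
    [∨L] (p3 ∨ p2) ⊢ p2, p3
      [Ax] p3 ⊢ p3
      [Ax] p2 ⊢ p2

Result: YES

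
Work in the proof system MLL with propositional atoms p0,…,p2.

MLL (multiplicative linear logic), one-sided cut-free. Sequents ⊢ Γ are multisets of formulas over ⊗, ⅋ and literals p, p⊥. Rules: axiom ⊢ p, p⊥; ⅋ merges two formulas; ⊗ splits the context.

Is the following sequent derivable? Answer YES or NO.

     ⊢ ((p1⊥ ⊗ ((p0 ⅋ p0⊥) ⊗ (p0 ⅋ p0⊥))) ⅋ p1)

Proof tree:
[⅋]  ⊢ ((p1⊥ ⊗ ((p0 ⅋ p0⊥) ⊗ (p0 ⅋ p0⊥))) ⅋ p1)
  [⊗]  ⊢ p1, (p1⊥ ⊗ ((p0 ⅋ p0⊥) ⊗ (p0 ⅋ p0⊥)))
    [Ax]  ⊢ p1, p1⊥
    [⊗]  ⊢ ((p0 ⅋ p0⊥) ⊗ (p0 ⅋ p0⊥))
      [⅋]  ⊢ (p0 ⅋ p0⊥)
        [Ax]  ⊢ p0, p0⊥
      [⅋]  ⊢ (p0 ⅋ p0⊥)
        [Ax]  ⊢ p0, p0⊥

Result: YES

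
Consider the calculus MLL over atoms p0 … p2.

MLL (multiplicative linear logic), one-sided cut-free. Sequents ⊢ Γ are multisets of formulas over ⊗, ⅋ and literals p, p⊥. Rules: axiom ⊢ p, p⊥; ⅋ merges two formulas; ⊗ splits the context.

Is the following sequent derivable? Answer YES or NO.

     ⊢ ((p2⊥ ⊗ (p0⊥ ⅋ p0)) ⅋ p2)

Derivation (root first):
[⅋]  ⊢ ((p2⊥ ⊗ (p0⊥ ⅋ p0)) ⅋ p2)
  [⊗]  ⊢ p2, (p2⊥ ⊗ (p0⊥ ⅋ p0))
    [Ax]  ⊢ p2, p2⊥
    [⅋]  ⊢ (p0⊥ ⅋ p0)
      [Ax]  ⊢ p0, p0⊥

Result: YES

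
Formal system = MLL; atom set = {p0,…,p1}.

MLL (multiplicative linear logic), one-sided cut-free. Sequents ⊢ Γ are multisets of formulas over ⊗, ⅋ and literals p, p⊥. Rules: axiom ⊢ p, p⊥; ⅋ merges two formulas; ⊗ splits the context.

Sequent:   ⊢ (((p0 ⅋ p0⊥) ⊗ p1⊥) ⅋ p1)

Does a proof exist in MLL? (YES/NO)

Derivation (root first):
[⅋]  ⊢ (((p0 ⅋ p0⊥) ⊗ p1⊥) ⅋ p1)
  [⊗]  ⊢ p1, ((p0 ⅋ p0⊥) ⊗ p1⊥)
    [⅋]  ⊢ (p0 ⅋ p0⊥)
      [Ax]  ⊢ p0, p0⊥
    [Ax]  ⊢ p1, p1⊥

Result: YES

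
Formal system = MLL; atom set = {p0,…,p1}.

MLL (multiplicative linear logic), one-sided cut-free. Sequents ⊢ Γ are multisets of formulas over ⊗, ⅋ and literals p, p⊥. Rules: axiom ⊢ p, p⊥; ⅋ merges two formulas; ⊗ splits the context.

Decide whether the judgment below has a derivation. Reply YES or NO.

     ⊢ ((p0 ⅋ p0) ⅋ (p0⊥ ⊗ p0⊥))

Derivation trace:
[⅋]  ⊢ ((p0 ⅋ p0) ⅋ (p0⊥ ⊗ p0⊥))
  [⅋]  ⊢ (p0⊥ ⊗ p0⊥), (p0 ⅋ p0)
    [⊗]  ⊢ p0, p0, (p0⊥ ⊗ p0⊥)
      [Ax]  ⊢ p0, p0⊥
      [Ax]  ⊢ p0, p0⊥

Result: YES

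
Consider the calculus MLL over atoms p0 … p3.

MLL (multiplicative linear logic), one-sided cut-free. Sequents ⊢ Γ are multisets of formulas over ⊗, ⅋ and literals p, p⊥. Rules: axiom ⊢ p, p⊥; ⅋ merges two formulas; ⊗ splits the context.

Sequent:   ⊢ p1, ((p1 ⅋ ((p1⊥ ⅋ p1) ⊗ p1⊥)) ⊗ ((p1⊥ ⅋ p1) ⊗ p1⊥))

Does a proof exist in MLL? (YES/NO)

Derivation trace:
[⊗]  ⊢ p1, ((p1 ⅋ ((p1⊥ ⅋ p1) ⊗ p1⊥)) ⊗ ((p1⊥ ⅋ p1) ⊗ p1⊥))
  [⅋]  ⊢ (p1 ⅋ ((p1⊥ ⅋ p1) ⊗ p1⊥))
    [⊗]  ⊢ p1, ((p1⊥ ⅋ p1) ⊗ p1⊥)
      [⅋]  ⊢ (p1⊥ ⅋ p1)
        [Ax]  ⊢ p1, p1⊥
      [Ax]  ⊢ p1, p1⊥
  [⊗]  ⊢ p1, ((p1⊥ ⅋ p1) ⊗ p1⊥)
    [⅋]  ⊢ (p1⊥ ⅋ p1)
      [Ax]  ⊢ p1, p1⊥
    [Ax]  ⊢ p1, p1⊥

Result: YES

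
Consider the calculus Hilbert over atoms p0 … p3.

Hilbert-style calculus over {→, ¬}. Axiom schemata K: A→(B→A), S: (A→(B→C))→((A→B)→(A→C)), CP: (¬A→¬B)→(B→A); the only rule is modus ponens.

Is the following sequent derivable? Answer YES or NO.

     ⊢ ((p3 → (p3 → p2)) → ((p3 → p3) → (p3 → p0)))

Enumerate valuations to refute Γ ⊢ Δ:
  v=0000: Γ:[] Δ:[((p3 → (p3 → p2)) → ((p3 → p3) → (p3 → p0)))=T] refutes=False
  v=0001: Γ:[] Δ:[((p3 → (p3 → p2)) → ((p3 → p3) → (p3 → p0)))=T] refutes=False
  v=0010: Γ:[] Δ:[((p3 → (p3 → p2)) → ((p3 → p3) → (p3 → p0)))=T] refutes=False
  v=0011: Γ:[] Δ:[((p3 → (p3 → p2)) → ((p3 → p3) → (p3 → p0)))=F] refutes=True  ← countermodel

Result: NO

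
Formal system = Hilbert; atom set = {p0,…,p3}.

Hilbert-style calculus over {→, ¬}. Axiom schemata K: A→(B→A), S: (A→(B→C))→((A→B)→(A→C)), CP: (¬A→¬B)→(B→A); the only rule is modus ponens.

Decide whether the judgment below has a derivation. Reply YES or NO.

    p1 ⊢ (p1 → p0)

Search for a countermodel by truth-table:
  v=0000: Γ:[p1=F] Δ:[(p1 → p0)=T] refutes=False
  v=0001: Γ:[p1=F] Δ:[(p1 → p0)=T] refutes=False
  v=0010: Γ:[p1=F] Δ:[(p1 → p0)=T] refutes=False
  v=0011: Γ:[p1=F] Δ:[(p1 → p0)=T] refutes=False
  v=0100: Γ:[p1=T] Δ:[(p1 → p0)=F] refutes=True  ← countermodel

Result: NO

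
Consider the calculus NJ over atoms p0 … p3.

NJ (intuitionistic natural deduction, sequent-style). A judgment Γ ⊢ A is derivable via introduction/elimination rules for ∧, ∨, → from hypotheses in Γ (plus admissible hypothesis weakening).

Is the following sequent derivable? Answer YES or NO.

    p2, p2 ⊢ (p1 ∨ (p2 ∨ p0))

Derivation (root first):
[∨I₂] p2, p2 ⊢ (p1 ∨ (p2 ∨ p0))
  [Wk] p2, p2 ⊢ (p2 ∨ p0)
    [∨I₁] p2 ⊢ (p2 ∨ p0)
      [Ax] p2 ⊢ p2

Result: YES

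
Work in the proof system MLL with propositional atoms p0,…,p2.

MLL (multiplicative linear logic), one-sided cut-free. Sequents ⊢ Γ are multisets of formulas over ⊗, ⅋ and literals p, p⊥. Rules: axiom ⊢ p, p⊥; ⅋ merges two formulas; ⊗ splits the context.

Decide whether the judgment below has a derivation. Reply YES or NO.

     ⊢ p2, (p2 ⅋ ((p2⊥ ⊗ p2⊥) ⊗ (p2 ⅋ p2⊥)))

Proof tree:
[⅋]  ⊢ p2, (p2 ⅋ ((p2⊥ ⊗ p2⊥) ⊗ (p2 ⅋ p2⊥)))
  [⊗]  ⊢ p2, p2, ((p2⊥ ⊗ p2⊥) ⊗ (p2 ⅋ p2⊥))
    [⊗]  ⊢ p2, p2, (p2⊥ ⊗ p2⊥)
      [Ax]  ⊢ p2, p2⊥
      [Ax]  ⊢ p2, p2⊥
    [⅋]  ⊢ (p2 ⅋ p2⊥)
      [Ax]  ⊢ p2, p2⊥

Result: YES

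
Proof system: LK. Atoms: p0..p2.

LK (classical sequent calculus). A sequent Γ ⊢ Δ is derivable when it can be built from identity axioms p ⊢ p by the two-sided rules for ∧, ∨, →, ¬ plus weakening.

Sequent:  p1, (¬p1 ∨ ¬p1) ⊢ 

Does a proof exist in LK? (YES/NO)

Derivation trace:
[∨L] p1, (¬p1 ∨ ¬p1) ⊢ 
  [¬L] p1, ¬p1 ⊢ 
    [Ax] p1 ⊢ p1
  [¬L] p1, ¬p1 ⊢ 
    [Ax] p1 ⊢ p1

Result: YES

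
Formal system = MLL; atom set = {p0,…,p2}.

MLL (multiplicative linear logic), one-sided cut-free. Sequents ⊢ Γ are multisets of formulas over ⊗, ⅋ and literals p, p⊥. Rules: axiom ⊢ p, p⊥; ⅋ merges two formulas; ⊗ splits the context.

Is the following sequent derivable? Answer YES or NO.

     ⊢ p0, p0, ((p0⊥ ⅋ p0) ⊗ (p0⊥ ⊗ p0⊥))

Derivation (root first):
[⊗]  ⊢ p0, p0, ((p0⊥ ⅋ p0) ⊗ (p0⊥ ⊗ p0⊥))
  [⅋]  ⊢ (p0⊥ ⅋ p0)
    [Ax]  ⊢ p0, p0⊥
  [⊗]  ⊢ p0, p0, (p0⊥ ⊗ p0⊥)
    [Ax]  ⊢ p0, p0⊥
    [Ax]  ⊢ p0, p0⊥

Result: YES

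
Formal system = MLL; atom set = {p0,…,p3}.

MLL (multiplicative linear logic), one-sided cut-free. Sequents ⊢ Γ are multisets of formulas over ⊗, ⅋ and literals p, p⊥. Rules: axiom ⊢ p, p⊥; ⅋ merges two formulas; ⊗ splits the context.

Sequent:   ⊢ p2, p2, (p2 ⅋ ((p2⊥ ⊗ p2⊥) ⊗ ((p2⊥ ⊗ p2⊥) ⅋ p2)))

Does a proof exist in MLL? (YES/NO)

Derivation trace:
[⅋]  ⊢ p2, p2, (p2 ⅋ ((p2⊥ ⊗ p2⊥) ⊗ ((p2⊥ ⊗ p2⊥) ⅋ p2)))
  [⊗]  ⊢ p2, p2, p2, ((p2⊥ ⊗ p2⊥) ⊗ ((p2⊥ ⊗ p2⊥) ⅋ p2))
    [⊗]  ⊢ p2, p2, (p2⊥ ⊗ p2⊥)
      [Ax]  ⊢ p2, p2⊥
      [Ax]  ⊢ p2, p2⊥
    [⅋]  ⊢ p2, ((p2⊥ ⊗ p2⊥) ⅋ p2)
      [⊗]  ⊢ p2, p2, (p2⊥ ⊗ p2⊥)
        [Ax]  ⊢ p2, p2⊥
        [Ax]  ⊢ p2, p2⊥

Result: YES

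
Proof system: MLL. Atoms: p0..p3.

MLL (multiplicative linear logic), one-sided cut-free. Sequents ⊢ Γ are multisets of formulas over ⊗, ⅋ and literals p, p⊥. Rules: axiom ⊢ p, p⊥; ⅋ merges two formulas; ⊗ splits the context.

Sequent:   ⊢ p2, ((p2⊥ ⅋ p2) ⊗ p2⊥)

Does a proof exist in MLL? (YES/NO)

Proof tree:
[⊗]  ⊢ p2, ((p2⊥ ⅋ p2) ⊗ p2⊥)
  [⅋]  ⊢ (p2⊥ ⅋ p2)
    [Ax]  ⊢ p2, p2⊥
  [Ax]  ⊢ p2, p2⊥

Result: YES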